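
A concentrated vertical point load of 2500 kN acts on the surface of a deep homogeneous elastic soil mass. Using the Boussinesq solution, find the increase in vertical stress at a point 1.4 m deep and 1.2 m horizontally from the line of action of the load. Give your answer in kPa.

Boussinesq vertical stress below a point load on an elastic half-space:
Δσ_z = 3P/(2πz²) · [1 + (r/z)²]^(−5/2)
r/z = 1.2/1.4 = 0.85714; [1+(r/z)²]^(−5/2) = 0.25231.
Δσ_z = 3×2500/(2π×1.4²) × 0.25231 = 609.01 × 0.25231 = 153.7 kPa

Δσ_z ≈ 154 kPa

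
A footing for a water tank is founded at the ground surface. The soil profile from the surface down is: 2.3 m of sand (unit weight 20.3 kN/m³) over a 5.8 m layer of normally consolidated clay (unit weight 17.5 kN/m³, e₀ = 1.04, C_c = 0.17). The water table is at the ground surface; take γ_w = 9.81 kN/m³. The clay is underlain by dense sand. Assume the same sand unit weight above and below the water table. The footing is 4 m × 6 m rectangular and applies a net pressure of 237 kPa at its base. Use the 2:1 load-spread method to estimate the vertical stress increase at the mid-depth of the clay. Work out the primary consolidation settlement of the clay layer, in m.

Mid-depth of clay below the ground surface: z = 2.3 + 5.8/2 = 5.2 m.
Total vertical stress at mid-clay: σ_v = 20.3×2.3 + 17.5×2.9 = 97.44 kPa.
Pore pressure: u = 9.81×(5.2 − 0) = 51.012 kPa.
Initial effective stress: σ'_0 = σ_v − u = 97.44 − 51.012 = 46.428 kPa.
Stress increase at mid-clay by the 2:1 spreading method:
Δσ = qBL/((B+z)(L+z)) = 237×4×6/((4+5.2)(6+5.2)) = 55.202 kPa
Final effective stress: σ'_f = σ'_0 + Δσ = 46.428 + 55.202 = 101.63 kPa.
Normally consolidated clay, so the full stress increment lies on the virgin compression line:
S_c = C_c·H/(1+e₀)·log₁₀(σ'_f/σ'_0) = 0.17×5.8/(1+1.04)×log₁₀(101.63/46.428)
    = 0.48333 × 0.34024 = 0.1644 m

S_c ≈ 0.164 m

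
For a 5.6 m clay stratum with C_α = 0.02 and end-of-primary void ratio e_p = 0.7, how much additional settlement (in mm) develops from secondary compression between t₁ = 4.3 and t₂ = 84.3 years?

Secondary compression: S_s = C_α·H/(1+e_p)·log₁₀(t₂/t₁)
S_s = 0.02×5.6/(1+0.7)×log₁₀(84.3/4.3)
    = 0.06588 × 1.292 = 0.08514 m

S_s ≈ 85.1 mm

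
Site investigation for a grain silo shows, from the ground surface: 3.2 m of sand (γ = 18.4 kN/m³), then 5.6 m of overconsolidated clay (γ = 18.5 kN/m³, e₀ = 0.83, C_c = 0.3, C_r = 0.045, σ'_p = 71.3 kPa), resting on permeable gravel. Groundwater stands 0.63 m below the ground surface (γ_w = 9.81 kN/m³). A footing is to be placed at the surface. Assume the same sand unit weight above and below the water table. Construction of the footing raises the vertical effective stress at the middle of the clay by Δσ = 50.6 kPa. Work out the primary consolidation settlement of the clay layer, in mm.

S_c ≈ 180 mm

Mid-depth of clay below the ground surface: z = 3.2 + 5.6/2 = 6 m.
Total vertical stress at mid-clay: σ_v = 18.4×3.2 + 18.5×2.8 = 110.68 kPa.
Pore pressure: u = 9.81×(6 − 0.63) = 52.68 kPa.
Initial effective stress: σ'_0 = σ_v − u = 110.68 − 52.68 = 58 kPa.
Final effective stress: σ'_f = 58 + 50.6 = 108.6 kPa.
σ'_f = 108.6 > σ'_p = 71.3 kPa, so the stress path crosses the preconsolidation pressure — recompression up to σ'_p, then virgin compression beyond:
S_c = H/(1+e₀)·[C_r·log₁₀(σ'_p/σ'_0) + C_c·log₁₀(σ'_f/σ'_p)]
    = 5.6/1.83 × [0.045×log₁₀(71.3/58) + 0.3×log₁₀(108.6/71.3)]
    = 3.0601 × [0.0040348 + 0.054822] = 0.1801 m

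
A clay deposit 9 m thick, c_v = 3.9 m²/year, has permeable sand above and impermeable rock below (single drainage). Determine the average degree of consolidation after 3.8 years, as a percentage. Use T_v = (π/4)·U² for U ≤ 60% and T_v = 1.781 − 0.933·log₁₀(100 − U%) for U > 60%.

Drainage path length: H_d = H = 9 m (single drainage).
T_v = c_v·t/H_d² = 3.9×3.8/9² = 0.18296.
T_v = 0.18296 corresponds to the U ≤ 60% branch:
U = √(4T_v/π) = 0.4827

U ≈ 48.3 %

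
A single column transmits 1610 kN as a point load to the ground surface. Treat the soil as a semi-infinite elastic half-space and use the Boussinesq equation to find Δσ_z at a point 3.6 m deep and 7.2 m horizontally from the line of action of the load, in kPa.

Boussinesq vertical stress below a point load on an elastic half-space:
Δσ_z = 3P/(2πz²) · [1 + (r/z)²]^(−5/2)
r/z = 7.2/3.6 = 2; [1+(r/z)²]^(−5/2) = 0.017889.
Δσ_z = 3×1610/(2π×3.6²) × 0.017889 = 59.315 × 0.017889 = 1.061 kPa

Δσ_z ≈ 1.06 kPa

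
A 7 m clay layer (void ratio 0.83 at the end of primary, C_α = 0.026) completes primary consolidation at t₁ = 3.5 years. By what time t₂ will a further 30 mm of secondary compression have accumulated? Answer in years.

S_s = C_α·H/(1+e_p)·log₁₀(t₂/t₁) ⇒ log₁₀(t₂/t₁) = S_s·(1+e_p)/(C_α·H).
log₁₀(t₂/t₁) = 0.03 × (1+0.83) / (0.026×7) = 0.3016
t₂ = t₁ × 10^0.3016 = 3.5 × 2.003 = 7.01 years

t₂ ≈ 7.01 years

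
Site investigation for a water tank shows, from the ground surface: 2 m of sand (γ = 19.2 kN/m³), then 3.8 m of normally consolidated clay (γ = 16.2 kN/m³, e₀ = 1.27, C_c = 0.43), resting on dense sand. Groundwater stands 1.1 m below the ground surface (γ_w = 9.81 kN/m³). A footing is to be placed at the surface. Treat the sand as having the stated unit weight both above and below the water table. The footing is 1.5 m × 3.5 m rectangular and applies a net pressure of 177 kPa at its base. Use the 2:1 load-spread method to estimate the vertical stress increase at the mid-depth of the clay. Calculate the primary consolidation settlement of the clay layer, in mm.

S_c ≈ 139 mm

Mid-depth of clay below the ground surface: z = 2 + 3.8/2 = 3.9 m.
Total vertical stress at mid-clay: σ_v = 19.2×2 + 16.2×1.9 = 69.18 kPa.
Pore pressure: u = 9.81×(3.9 − 1.1) = 27.468 kPa.
Initial effective stress: σ'_0 = σ_v − u = 69.18 − 27.468 = 41.712 kPa.
Stress increase at mid-clay by the 2:1 spreading method:
Δσ = qBL/((B+z)(L+z)) = 177×1.5×3.5/((1.5+3.9)(3.5+3.9)) = 23.255 kPa
Final effective stress: σ'_f = σ'_0 + Δσ = 41.712 + 23.255 = 64.967 kPa.
Normally consolidated clay, so the full stress increment lies on the virgin compression line:
S_c = C_c·H/(1+e₀)·log₁₀(σ'_f/σ'_0) = 0.43×3.8/(1+1.27)×log₁₀(64.967/41.712)
    = 0.71982 × 0.19243 = 0.1385 m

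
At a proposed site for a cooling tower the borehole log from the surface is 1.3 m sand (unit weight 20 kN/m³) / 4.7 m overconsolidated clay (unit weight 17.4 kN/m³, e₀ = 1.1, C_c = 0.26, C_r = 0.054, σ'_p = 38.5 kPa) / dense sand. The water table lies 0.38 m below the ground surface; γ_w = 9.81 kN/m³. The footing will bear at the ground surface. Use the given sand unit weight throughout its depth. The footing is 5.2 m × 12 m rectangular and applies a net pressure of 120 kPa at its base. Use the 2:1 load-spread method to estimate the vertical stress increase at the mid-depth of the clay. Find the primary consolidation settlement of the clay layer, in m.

S_c ≈ 0.217 m

Mid-depth of clay below the ground surface: z = 1.3 + 4.7/2 = 3.65 m.
Total vertical stress at mid-clay: σ_v = 20×1.3 + 17.4×2.35 = 66.89 kPa.
Pore pressure: u = 9.81×(3.65 − 0.38) = 32.079 kPa.
Initial effective stress: σ'_0 = σ_v − u = 66.89 − 32.079 = 34.811 kPa.
Stress increase at mid-clay by the 2:1 spreading method:
Δσ = qBL/((B+z)(L+z)) = 120×5.2×12/((5.2+3.65)(12+3.65)) = 54.064 kPa
Final effective stress: σ'_f = 34.811 + 54.064 = 88.875 kPa.
σ'_f = 88.875 > σ'_p = 38.5 kPa, so the stress path crosses the preconsolidation pressure — recompression up to σ'_p, then virgin compression beyond:
S_c = H/(1+e₀)·[C_r·log₁₀(σ'_p/σ'_0) + C_c·log₁₀(σ'_f/σ'_p)]
    = 4.7/2.1 × [0.054×log₁₀(38.5/34.811) + 0.26×log₁₀(88.875/38.5)]
    = 2.2381 × [0.0023622 + 0.094463] = 0.2167 m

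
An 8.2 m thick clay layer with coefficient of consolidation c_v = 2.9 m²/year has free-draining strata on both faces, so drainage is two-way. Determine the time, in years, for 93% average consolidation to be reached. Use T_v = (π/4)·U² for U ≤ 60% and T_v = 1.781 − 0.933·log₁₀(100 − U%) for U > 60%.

t ≈ 5.75 years

Drainage path length: H_d = H/2 = 4.1 m (double drainage).
U > 60%: T_v = 1.781 − 0.933·log₁₀(100 − 93) = 0.99252.
t = T_v·H_d²/c_v = 0.99252×4.1²/2.9 = 5.753 years.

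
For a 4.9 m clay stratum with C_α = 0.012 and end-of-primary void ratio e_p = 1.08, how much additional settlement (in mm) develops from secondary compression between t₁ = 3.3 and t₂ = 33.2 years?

S_s ≈ 28.3 mm

Secondary compression: S_s = C_α·H/(1+e_p)·log₁₀(t₂/t₁)
S_s = 0.012×4.9/(1+1.08)×log₁₀(33.2/3.3)
    = 0.02827 × 1.003 = 0.02834 m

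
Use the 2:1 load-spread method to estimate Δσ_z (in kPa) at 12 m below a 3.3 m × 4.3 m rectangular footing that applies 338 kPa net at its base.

By the 2:1 method the load spreads at 1 horizontal : 2 vertical, so at depth z the loaded area has grown by z in each plan dimension:
Δσ = qBL/((B+z)(L+z)) = 338×3.3×4.3/((3.3+12)(4.3+12)) = 19.232 kPa

Δσ_z ≈ 19.2 kPa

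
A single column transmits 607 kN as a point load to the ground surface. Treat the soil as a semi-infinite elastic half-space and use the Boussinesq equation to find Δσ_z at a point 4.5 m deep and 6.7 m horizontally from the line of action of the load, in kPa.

Δσ_z ≈ 0.771 kPa

Boussinesq vertical stress below a point load on an elastic half-space:
Δσ_z = 3P/(2πz²) · [1 + (r/z)²]^(−5/2)
r/z = 6.7/4.5 = 1.4889; [1+(r/z)²]^(−5/2) = 0.053882.
Δσ_z = 3×607/(2π×4.5²) × 0.053882 = 14.312 × 0.053882 = 0.7712 kPa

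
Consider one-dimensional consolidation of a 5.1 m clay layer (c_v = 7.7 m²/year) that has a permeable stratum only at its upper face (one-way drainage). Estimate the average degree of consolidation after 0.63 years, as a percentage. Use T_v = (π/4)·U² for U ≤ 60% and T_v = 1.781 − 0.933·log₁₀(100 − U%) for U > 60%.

U ≈ 48.7 %

Drainage path length: H_d = H = 5.1 m (single drainage).
T_v = c_v·t/H_d² = 7.7×0.63/5.1² = 0.18651.
T_v = 0.18651 corresponds to the U ≤ 60% branch:
U = √(4T_v/π) = 0.4873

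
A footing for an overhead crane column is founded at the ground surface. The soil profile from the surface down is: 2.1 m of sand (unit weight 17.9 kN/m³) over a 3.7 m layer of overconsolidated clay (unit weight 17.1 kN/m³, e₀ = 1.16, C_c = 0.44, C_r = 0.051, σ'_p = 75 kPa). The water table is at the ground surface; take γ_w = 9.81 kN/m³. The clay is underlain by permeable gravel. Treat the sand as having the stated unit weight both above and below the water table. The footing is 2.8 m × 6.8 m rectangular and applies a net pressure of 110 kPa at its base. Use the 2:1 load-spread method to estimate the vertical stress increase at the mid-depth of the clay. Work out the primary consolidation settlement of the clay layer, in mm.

S_c ≈ 25.3 mm

Mid-depth of clay below the ground surface: z = 2.1 + 3.7/2 = 3.95 m.
Total vertical stress at mid-clay: σ_v = 17.9×2.1 + 17.1×1.85 = 69.225 kPa.
Pore pressure: u = 9.81×(3.95 − 0) = 38.75 kPa.
Initial effective stress: σ'_0 = σ_v − u = 69.225 − 38.75 = 30.475 kPa.
Stress increase at mid-clay by the 2:1 spreading method:
Δσ = qBL/((B+z)(L+z)) = 110×2.8×6.8/((2.8+3.95)(6.8+3.95)) = 28.863 kPa
Final effective stress: σ'_f = 30.475 + 28.863 = 59.338 kPa.
σ'_f = 59.338 ≤ σ'_p = 75 kPa, so the clay remains overconsolidated and only the recompression index applies:
S_c = C_r·H/(1+e₀)·log₁₀(σ'_f/σ'_0) = 0.051×3.7/2.16×log₁₀(59.338/30.475)
    = 0.087363 × 0.28939 = 0.02528 m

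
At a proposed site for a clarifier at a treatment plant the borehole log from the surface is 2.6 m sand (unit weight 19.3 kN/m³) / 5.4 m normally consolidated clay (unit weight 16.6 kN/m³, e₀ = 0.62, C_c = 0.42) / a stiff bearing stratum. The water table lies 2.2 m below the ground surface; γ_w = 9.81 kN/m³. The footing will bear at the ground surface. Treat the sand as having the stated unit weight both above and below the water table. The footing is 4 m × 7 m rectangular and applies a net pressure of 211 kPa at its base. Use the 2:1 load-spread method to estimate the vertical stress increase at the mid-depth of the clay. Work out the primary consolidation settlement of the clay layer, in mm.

S_c ≈ 357 mm

Mid-depth of clay below the ground surface: z = 2.6 + 5.4/2 = 5.3 m.
Total vertical stress at mid-clay: σ_v = 19.3×2.6 + 16.6×2.7 = 95 kPa.
Pore pressure: u = 9.81×(5.3 − 2.2) = 30.411 kPa.
Initial effective stress: σ'_0 = σ_v − u = 95 − 30.411 = 64.589 kPa.
Stress increase at mid-clay by the 2:1 spreading method:
Δσ = qBL/((B+z)(L+z)) = 211×4×7/((4+5.3)(7+5.3)) = 51.648 kPa
Final effective stress: σ'_f = σ'_0 + Δσ = 64.589 + 51.648 = 116.24 kPa.
Normally consolidated clay, so the full stress increment lies on the virgin compression line:
S_c = C_c·H/(1+e₀)·log₁₀(σ'_f/σ'_0) = 0.42×5.4/(1+0.62)×log₁₀(116.24/64.589)
    = 1.4 × 0.2552 = 0.3573 m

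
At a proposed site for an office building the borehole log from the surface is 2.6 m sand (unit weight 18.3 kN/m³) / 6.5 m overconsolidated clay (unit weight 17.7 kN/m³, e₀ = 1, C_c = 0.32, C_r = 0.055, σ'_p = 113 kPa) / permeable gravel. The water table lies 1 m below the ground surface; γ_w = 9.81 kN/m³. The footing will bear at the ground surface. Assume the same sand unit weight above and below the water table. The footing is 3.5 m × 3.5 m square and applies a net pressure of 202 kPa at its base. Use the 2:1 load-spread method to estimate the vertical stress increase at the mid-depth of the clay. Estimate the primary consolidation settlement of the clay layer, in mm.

Mid-depth of clay below the ground surface: z = 2.6 + 6.5/2 = 5.85 m.
Total vertical stress at mid-clay: σ_v = 18.3×2.6 + 17.7×3.25 = 105.11 kPa.
Pore pressure: u = 9.81×(5.85 − 1) = 47.578 kPa.
Initial effective stress: σ'_0 = σ_v − u = 105.11 − 47.578 = 57.532 kPa.
Stress increase at mid-clay by the 2:1 spreading method:
Δσ = qBL/((B+z)(L+z)) = 202×3.5×3.5/((3.5+5.85)(3.5+5.85)) = 28.305 kPa
Final effective stress: σ'_f = 57.532 + 28.305 = 85.837 kPa.
σ'_f = 85.837 ≤ σ'_p = 113 kPa, so the clay remains overconsolidated and only the recompression index applies:
S_c = C_r·H/(1+e₀)·log₁₀(σ'_f/σ'_0) = 0.055×6.5/2×log₁₀(85.837/57.532)
    = 0.17875 × 0.17377 = 0.03106 m

S_c ≈ 31.1 mm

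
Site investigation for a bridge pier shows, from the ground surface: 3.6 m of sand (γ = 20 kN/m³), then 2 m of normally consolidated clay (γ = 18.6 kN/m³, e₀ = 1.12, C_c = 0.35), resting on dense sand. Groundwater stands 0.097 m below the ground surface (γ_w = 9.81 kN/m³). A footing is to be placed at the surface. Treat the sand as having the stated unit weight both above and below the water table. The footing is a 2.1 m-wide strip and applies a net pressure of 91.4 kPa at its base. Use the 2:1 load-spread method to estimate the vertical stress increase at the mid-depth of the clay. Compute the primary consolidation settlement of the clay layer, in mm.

Mid-depth of clay below the ground surface: z = 3.6 + 2/2 = 4.6 m.
Total vertical stress at mid-clay: σ_v = 20×3.6 + 18.6×1 = 90.6 kPa.
Pore pressure: u = 9.81×(4.6 − 0.097) = 44.174 kPa.
Initial effective stress: σ'_0 = σ_v − u = 90.6 − 44.174 = 46.426 kPa.
Stress increase at mid-clay by the 2:1 spreading method:
Δσ = qB/(B+z) = 91.4×2.1/(2.1+4.6) = 28.648 kPa
Final effective stress: σ'_f = σ'_0 + Δσ = 46.426 + 28.648 = 75.074 kPa.
Normally consolidated clay, so the full stress increment lies on the virgin compression line:
S_c = C_c·H/(1+e₀)·log₁₀(σ'_f/σ'_0) = 0.35×2/(1+1.12)×log₁₀(75.074/46.426)
    = 0.33019 × 0.20873 = 0.06892 m

S_c ≈ 68.9 mm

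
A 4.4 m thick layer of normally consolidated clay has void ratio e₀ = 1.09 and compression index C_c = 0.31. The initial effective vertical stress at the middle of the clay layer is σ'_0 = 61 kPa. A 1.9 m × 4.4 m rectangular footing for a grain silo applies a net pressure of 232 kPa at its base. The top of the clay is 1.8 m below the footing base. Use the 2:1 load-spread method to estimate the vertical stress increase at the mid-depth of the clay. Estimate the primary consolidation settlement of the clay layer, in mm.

S_c ≈ 140 mm

Mid-depth of clay below the footing base: z = 1.8 + 4.4/2 = 4 m.
Stress increase at mid-clay by the 2:1 spreading method:
Δσ = qBL/((B+z)(L+z)) = 232×1.9×4.4/((1.9+4)(4.4+4)) = 39.135 kPa
Final effective stress: σ'_f = σ'_0 + Δσ = 61 + 39.135 = 100.13 kPa.
Normally consolidated clay, so the full stress increment lies on the virgin compression line:
S_c = C_c·H/(1+e₀)·log₁₀(σ'_f/σ'_0) = 0.31×4.4/(1+1.09)×log₁₀(100.13/61)
    = 0.65263 × 0.21523 = 0.1405 m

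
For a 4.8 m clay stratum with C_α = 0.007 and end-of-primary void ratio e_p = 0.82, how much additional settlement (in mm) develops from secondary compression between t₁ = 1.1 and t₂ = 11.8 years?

S_s ≈ 19 mm

Secondary compression: S_s = C_α·H/(1+e_p)·log₁₀(t₂/t₁)
S_s = 0.007×4.8/(1+0.82)×log₁₀(11.8/1.1)
    = 0.01846 × 1.03 = 0.01902 m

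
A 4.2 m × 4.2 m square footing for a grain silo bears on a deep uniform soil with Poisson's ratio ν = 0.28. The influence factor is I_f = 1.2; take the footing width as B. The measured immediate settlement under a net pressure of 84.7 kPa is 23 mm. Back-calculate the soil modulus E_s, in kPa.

S_e = q·B·(1−ν²)/E_s · I_f  ⇒  E_s = q·B·(1−ν²)·I_f / S_e.
E_s = 84.7 × 4.2 × 0.9216 × 1.2 / 0.023 = 17110 kPa

E_s ≈ 17100 kPa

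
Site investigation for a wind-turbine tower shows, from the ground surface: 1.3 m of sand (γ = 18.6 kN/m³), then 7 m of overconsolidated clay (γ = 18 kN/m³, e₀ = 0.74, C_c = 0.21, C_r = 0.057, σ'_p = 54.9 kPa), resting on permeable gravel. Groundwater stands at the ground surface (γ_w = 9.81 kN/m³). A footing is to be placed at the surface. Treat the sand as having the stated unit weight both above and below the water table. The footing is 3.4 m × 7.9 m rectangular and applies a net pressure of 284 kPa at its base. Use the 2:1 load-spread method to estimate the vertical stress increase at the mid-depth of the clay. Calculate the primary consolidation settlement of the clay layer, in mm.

S_c ≈ 297 mm

Mid-depth of clay below the ground surface: z = 1.3 + 7/2 = 4.8 m.
Total vertical stress at mid-clay: σ_v = 18.6×1.3 + 18×3.5 = 87.18 kPa.
Pore pressure: u = 9.81×(4.8 − 0) = 47.088 kPa.
Initial effective stress: σ'_0 = σ_v − u = 87.18 − 47.088 = 40.092 kPa.
Stress increase at mid-clay by the 2:1 spreading method:
Δσ = qBL/((B+z)(L+z)) = 284×3.4×7.9/((3.4+4.8)(7.9+4.8)) = 73.25 kPa
Final effective stress: σ'_f = 40.092 + 73.25 = 113.34 kPa.
σ'_f = 113.34 > σ'_p = 54.9 kPa, so the stress path crosses the preconsolidation pressure — recompression up to σ'_p, then virgin compression beyond:
S_c = H/(1+e₀)·[C_r·log₁₀(σ'_p/σ'_0) + C_c·log₁₀(σ'_f/σ'_p)]
    = 7/1.74 × [0.057×log₁₀(54.9/40.092) + 0.21×log₁₀(113.34/54.9)]
    = 4.023 × [0.0077813 + 0.06611] = 0.2973 m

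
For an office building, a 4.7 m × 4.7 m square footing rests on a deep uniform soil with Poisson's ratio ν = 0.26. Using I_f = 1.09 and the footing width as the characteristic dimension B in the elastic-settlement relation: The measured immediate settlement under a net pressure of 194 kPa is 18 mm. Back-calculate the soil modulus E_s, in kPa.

E_s ≈ 51500 kPa

S_e = q·B·(1−ν²)/E_s · I_f  ⇒  E_s = q·B·(1−ν²)·I_f / S_e.
E_s = 194 × 4.7 × 0.9324 × 1.09 / 0.018 = 51480 kPa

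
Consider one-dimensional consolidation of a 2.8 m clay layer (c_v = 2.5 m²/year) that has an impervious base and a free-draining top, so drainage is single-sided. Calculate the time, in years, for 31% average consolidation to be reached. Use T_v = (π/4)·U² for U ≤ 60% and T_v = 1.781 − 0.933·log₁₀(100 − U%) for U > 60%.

t ≈ 0.237 years

Drainage path length: H_d = H = 2.8 m (single drainage).
U ≤ 60%: T_v = (π/4)·U² = (π/4)×0.31² = 0.075477.
t = T_v·H_d²/c_v = 0.075477×2.8²/2.5 = 0.2367 years.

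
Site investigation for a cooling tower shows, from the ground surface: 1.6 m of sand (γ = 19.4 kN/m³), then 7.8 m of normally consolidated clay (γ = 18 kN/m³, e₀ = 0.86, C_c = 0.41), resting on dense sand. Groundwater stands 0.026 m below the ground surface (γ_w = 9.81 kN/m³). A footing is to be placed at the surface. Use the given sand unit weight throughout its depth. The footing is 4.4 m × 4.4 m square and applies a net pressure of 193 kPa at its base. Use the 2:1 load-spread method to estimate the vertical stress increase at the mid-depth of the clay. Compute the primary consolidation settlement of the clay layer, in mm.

Mid-depth of clay below the ground surface: z = 1.6 + 7.8/2 = 5.5 m.
Total vertical stress at mid-clay: σ_v = 19.4×1.6 + 18×3.9 = 101.24 kPa.
Pore pressure: u = 9.81×(5.5 − 0.026) = 53.7 kPa.
Initial effective stress: σ'_0 = σ_v − u = 101.24 − 53.7 = 47.54 kPa.
Stress increase at mid-clay by the 2:1 spreading method:
Δσ = qBL/((B+z)(L+z)) = 193×4.4×4.4/((4.4+5.5)(4.4+5.5)) = 38.123 kPa
Final effective stress: σ'_f = σ'_0 + Δσ = 47.54 + 38.123 = 85.663 kPa.
Normally consolidated clay, so the full stress increment lies on the virgin compression line:
S_c = C_c·H/(1+e₀)·log₁₀(σ'_f/σ'_0) = 0.41×7.8/(1+0.86)×log₁₀(85.663/47.54)
    = 1.7194 × 0.25573 = 0.4397 m

S_c ≈ 440 mm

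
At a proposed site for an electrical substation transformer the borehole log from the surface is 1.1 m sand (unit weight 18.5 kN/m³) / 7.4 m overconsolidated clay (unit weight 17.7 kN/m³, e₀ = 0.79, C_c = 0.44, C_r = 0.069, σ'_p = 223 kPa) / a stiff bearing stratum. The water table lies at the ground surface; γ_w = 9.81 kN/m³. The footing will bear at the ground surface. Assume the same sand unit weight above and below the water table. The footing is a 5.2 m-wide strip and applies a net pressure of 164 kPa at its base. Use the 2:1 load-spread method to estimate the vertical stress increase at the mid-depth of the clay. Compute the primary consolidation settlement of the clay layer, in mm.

S_c ≈ 144 mm

Mid-depth of clay below the ground surface: z = 1.1 + 7.4/2 = 4.8 m.
Total vertical stress at mid-clay: σ_v = 18.5×1.1 + 17.7×3.7 = 85.84 kPa.
Pore pressure: u = 9.81×(4.8 − 0) = 47.088 kPa.
Initial effective stress: σ'_0 = σ_v − u = 85.84 − 47.088 = 38.752 kPa.
Stress increase at mid-clay by the 2:1 spreading method:
Δσ = qB/(B+z) = 164×5.2/(5.2+4.8) = 85.28 kPa
Final effective stress: σ'_f = 38.752 + 85.28 = 124.03 kPa.
σ'_f = 124.03 ≤ σ'_p = 223 kPa, so the clay remains overconsolidated and only the recompression index applies:
S_c = C_r·H/(1+e₀)·log₁₀(σ'_f/σ'_0) = 0.069×7.4/1.79×log₁₀(124.03/38.752)
    = 0.28525 × 0.50523 = 0.1441 m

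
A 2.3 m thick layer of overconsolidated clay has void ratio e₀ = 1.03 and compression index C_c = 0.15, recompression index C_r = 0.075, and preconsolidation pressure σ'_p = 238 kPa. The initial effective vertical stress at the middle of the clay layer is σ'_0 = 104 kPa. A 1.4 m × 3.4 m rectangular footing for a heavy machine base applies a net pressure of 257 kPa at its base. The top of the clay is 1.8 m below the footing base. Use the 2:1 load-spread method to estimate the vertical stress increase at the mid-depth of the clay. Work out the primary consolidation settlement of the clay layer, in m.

Mid-depth of clay below the footing base: z = 1.8 + 2.3/2 = 2.95 m.
Stress increase at mid-clay by the 2:1 spreading method:
Δσ = qBL/((B+z)(L+z)) = 257×1.4×3.4/((1.4+2.95)(3.4+2.95)) = 44.287 kPa
Final effective stress: σ'_f = 104 + 44.287 = 148.29 kPa.
σ'_f = 148.29 ≤ σ'_p = 238 kPa, so the clay remains overconsolidated and only the recompression index applies:
S_c = C_r·H/(1+e₀)·log₁₀(σ'_f/σ'_0) = 0.075×2.3/2.03×log₁₀(148.29/104)
    = 0.084975 × 0.15408 = 0.01309 m

S_c ≈ 0.0131 m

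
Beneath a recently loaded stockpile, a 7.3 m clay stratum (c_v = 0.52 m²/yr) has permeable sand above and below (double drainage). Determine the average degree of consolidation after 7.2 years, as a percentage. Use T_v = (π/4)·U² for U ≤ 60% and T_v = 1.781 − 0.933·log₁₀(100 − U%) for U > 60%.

U ≈ 59.8 %

Drainage path length: H_d = H/2 = 3.65 m (double drainage).
T_v = c_v·t/H_d² = 0.52×7.2/3.65² = 0.28103.
T_v = 0.28103 corresponds to the U ≤ 60% branch:
U = √(4T_v/π) = 0.5982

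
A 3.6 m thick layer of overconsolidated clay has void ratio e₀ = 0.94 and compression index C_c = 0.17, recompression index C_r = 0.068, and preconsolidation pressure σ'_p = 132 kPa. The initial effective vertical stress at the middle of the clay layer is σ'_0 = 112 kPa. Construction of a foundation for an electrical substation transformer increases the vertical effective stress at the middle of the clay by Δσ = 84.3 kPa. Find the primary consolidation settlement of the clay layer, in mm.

Final effective stress: σ'_f = 112 + 84.3 = 196.3 kPa.
σ'_f = 196.3 > σ'_p = 132 kPa, so the stress path crosses the preconsolidation pressure — recompression up to σ'_p, then virgin compression beyond:
S_c = H/(1+e₀)·[C_r·log₁₀(σ'_p/σ'_0) + C_c·log₁₀(σ'_f/σ'_p)]
    = 3.6/1.94 × [0.068×log₁₀(132/112) + 0.17×log₁₀(196.3/132)]
    = 1.8557 × [0.0048522 + 0.029299] = 0.06337 m

S_c ≈ 63.4 mm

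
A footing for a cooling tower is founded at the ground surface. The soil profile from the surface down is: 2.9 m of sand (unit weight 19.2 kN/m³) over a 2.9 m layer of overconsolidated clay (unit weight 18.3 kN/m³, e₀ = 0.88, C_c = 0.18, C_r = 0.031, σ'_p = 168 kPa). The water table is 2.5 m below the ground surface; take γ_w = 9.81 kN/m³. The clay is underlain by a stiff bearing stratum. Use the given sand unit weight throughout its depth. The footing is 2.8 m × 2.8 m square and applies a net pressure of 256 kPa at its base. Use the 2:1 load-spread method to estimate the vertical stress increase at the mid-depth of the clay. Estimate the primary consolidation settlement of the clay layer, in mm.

Mid-depth of clay below the ground surface: z = 2.9 + 2.9/2 = 4.35 m.
Total vertical stress at mid-clay: σ_v = 19.2×2.9 + 18.3×1.45 = 82.215 kPa.
Pore pressure: u = 9.81×(4.35 − 2.5) = 18.149 kPa.
Initial effective stress: σ'_0 = σ_v − u = 82.215 − 18.149 = 64.066 kPa.
Stress increase at mid-clay by the 2:1 spreading method:
Δσ = qBL/((B+z)(L+z)) = 256×2.8×2.8/((2.8+4.35)(2.8+4.35)) = 39.259 kPa
Final effective stress: σ'_f = 64.066 + 39.259 = 103.33 kPa.
σ'_f = 103.33 ≤ σ'_p = 168 kPa, so the clay remains overconsolidated and only the recompression index applies:
S_c = C_r·H/(1+e₀)·log₁₀(σ'_f/σ'_0) = 0.031×2.9/1.88×log₁₀(103.33/64.066)
    = 0.047821 × 0.2076 = 0.009928 m

S_c ≈ 9.93 mm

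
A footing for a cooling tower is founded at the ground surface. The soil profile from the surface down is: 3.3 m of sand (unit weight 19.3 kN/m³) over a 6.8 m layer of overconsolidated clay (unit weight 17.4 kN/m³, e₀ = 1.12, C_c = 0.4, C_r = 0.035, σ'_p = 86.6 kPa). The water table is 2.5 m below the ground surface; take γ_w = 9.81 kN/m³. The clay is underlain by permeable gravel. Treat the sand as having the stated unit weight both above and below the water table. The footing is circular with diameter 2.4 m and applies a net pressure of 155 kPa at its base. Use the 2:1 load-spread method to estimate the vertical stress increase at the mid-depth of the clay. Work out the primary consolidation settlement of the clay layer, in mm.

S_c ≈ 39.2 mm

Mid-depth of clay below the ground surface: z = 3.3 + 6.8/2 = 6.7 m.
Total vertical stress at mid-clay: σ_v = 19.3×3.3 + 17.4×3.4 = 122.85 kPa.
Pore pressure: u = 9.81×(6.7 − 2.5) = 41.202 kPa.
Initial effective stress: σ'_0 = σ_v − u = 122.85 − 41.202 = 81.648 kPa.
Stress increase at mid-clay by the 2:1 spreading method:
Δσ ≈ qD²/(D+z)² = 155×2.4²/(2.4+6.7)² = 10.781 kPa
Final effective stress: σ'_f = 81.648 + 10.781 = 92.429 kPa.
σ'_f = 92.429 > σ'_p = 86.6 kPa, so the stress path crosses the preconsolidation pressure — recompression up to σ'_p, then virgin compression beyond:
S_c = H/(1+e₀)·[C_r·log₁₀(σ'_p/σ'_0) + C_c·log₁₀(σ'_f/σ'_p)]
    = 6.8/2.12 × [0.035×log₁₀(86.6/81.648) + 0.4×log₁₀(92.429/86.6)]
    = 3.2075 × [0.00089503 + 0.011316] = 0.03917 m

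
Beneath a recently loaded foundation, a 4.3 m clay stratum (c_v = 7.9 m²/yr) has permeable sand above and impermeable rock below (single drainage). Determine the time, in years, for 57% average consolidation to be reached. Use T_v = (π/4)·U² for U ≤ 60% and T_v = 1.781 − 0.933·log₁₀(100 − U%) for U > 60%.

Drainage path length: H_d = H = 4.3 m (single drainage).
U ≤ 60%: T_v = (π/4)·U² = (π/4)×0.57² = 0.25518.
t = T_v·H_d²/c_v = 0.25518×4.3²/7.9 = 0.5973 years.

t ≈ 0.597 years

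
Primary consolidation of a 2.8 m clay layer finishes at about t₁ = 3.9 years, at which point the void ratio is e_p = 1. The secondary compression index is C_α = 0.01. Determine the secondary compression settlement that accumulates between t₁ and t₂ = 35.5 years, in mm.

Secondary compression: S_s = C_α·H/(1+e_p)·log₁₀(t₂/t₁)
S_s = 0.01×2.8/(1+1)×log₁₀(35.5/3.9)
    = 0.014 × 0.9592 = 0.01343 m

S_s ≈ 13.4 mm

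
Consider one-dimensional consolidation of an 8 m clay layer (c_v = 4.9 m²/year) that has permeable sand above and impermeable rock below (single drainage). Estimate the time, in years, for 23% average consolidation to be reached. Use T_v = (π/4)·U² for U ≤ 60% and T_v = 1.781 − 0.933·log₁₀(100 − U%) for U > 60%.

t ≈ 0.543 years

Drainage path length: H_d = H = 8 m (single drainage).
U ≤ 60%: T_v = (π/4)·U² = (π/4)×0.23² = 0.041548.
t = T_v·H_d²/c_v = 0.041548×8²/4.9 = 0.5427 years.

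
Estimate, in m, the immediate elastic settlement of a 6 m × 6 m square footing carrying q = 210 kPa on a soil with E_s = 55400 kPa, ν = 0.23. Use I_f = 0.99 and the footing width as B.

Immediate (elastic) settlement: S_e = q·B·(1−ν²)/E_s · I_f.
S_e = 210 × 6 × (1 − 0.23²) / 55400 × 0.99
    = 210 × 6 × 0.9471 / 55400 × 0.99
    = 0.02133 m

S_e ≈ 0.0213 m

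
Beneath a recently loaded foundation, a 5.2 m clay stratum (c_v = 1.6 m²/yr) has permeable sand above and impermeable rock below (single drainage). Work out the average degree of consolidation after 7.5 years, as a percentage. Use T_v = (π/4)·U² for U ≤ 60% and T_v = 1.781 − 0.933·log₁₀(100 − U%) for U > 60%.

U ≈ 72.9 %

Drainage path length: H_d = H = 5.2 m (single drainage).
T_v = c_v·t/H_d² = 1.6×7.5/5.2² = 0.44379.
T_v = 0.44379 corresponds to the U > 60% branch:
U = 1 − 10^((1.781 − T_v)/0.933)/100 = 0.7288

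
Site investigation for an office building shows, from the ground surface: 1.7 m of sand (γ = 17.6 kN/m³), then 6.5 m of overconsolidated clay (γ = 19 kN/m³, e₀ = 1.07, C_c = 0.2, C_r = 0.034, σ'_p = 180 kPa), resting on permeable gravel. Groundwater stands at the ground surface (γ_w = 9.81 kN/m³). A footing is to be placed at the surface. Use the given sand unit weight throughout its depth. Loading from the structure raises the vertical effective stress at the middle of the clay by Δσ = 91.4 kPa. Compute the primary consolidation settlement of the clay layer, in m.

S_c ≈ 0.0528 m

Mid-depth of clay below the ground surface: z = 1.7 + 6.5/2 = 4.95 m.
Total vertical stress at mid-clay: σ_v = 17.6×1.7 + 19×3.25 = 91.67 kPa.
Pore pressure: u = 9.81×(4.95 − 0) = 48.56 kPa.
Initial effective stress: σ'_0 = σ_v − u = 91.67 − 48.56 = 43.11 kPa.
Final effective stress: σ'_f = 43.11 + 91.4 = 134.51 kPa.
σ'_f = 134.51 ≤ σ'_p = 180 kPa, so the clay remains overconsolidated and only the recompression index applies:
S_c = C_r·H/(1+e₀)·log₁₀(σ'_f/σ'_0) = 0.034×6.5/2.07×log₁₀(134.51/43.11)
    = 0.10676 × 0.49418 = 0.05276 m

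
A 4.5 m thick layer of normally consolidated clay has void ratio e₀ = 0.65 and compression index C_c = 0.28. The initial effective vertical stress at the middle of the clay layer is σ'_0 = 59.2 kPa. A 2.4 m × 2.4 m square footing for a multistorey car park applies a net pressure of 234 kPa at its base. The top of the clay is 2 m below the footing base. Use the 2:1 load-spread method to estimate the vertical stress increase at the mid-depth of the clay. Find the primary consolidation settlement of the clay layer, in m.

S_c ≈ 0.138 m

Mid-depth of clay below the footing base: z = 2 + 4.5/2 = 4.25 m.
Stress increase at mid-clay by the 2:1 spreading method:
Δσ = qBL/((B+z)(L+z)) = 234×2.4×2.4/((2.4+4.25)(2.4+4.25)) = 30.479 kPa
Final effective stress: σ'_f = σ'_0 + Δσ = 59.2 + 30.479 = 89.679 kPa.
Normally consolidated clay, so the full stress increment lies on the virgin compression line:
S_c = C_c·H/(1+e₀)·log₁₀(σ'_f/σ'_0) = 0.28×4.5/(1+0.65)×log₁₀(89.679/59.2)
    = 0.76364 × 0.18037 = 0.1377 m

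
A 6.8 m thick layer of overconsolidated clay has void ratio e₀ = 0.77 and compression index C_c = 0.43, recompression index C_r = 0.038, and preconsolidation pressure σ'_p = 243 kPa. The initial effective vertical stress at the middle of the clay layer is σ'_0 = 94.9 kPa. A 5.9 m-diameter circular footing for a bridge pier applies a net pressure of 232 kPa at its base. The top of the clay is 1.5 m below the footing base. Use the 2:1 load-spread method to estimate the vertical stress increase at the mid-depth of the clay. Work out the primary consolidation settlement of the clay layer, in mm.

S_c ≈ 34.7 mm

Mid-depth of clay below the footing base: z = 1.5 + 6.8/2 = 4.9 m.
Stress increase at mid-clay by the 2:1 spreading method:
Δσ ≈ qD²/(D+z)² = 232×5.9²/(5.9+4.9)² = 69.238 kPa
Final effective stress: σ'_f = 94.9 + 69.238 = 164.14 kPa.
σ'_f = 164.14 ≤ σ'_p = 243 kPa, so the clay remains overconsolidated and only the recompression index applies:
S_c = C_r·H/(1+e₀)·log₁₀(σ'_f/σ'_0) = 0.038×6.8/1.77×log₁₀(164.14/94.9)
    = 0.14599 × 0.23795 = 0.03474 m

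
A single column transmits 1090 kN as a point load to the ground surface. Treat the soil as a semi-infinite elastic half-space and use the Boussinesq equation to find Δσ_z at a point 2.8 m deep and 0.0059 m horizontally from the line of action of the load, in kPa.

Boussinesq vertical stress below a point load on an elastic half-space:
Δσ_z = 3P/(2πz²) · [1 + (r/z)²]^(−5/2)
r/z = 0.0059/2.8 = 0.0021071; [1+(r/z)²]^(−5/2) = 0.99999.
Δσ_z = 3×1090/(2π×2.8²) × 0.99999 = 66.382 × 0.99999 = 66.38 kPa

Δσ_z ≈ 66.4 kPa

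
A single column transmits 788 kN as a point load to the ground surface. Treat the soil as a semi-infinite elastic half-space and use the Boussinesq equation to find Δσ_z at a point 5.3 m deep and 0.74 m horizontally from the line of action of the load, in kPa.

Δσ_z ≈ 12.8 kPa

Boussinesq vertical stress below a point load on an elastic half-space:
Δσ_z = 3P/(2πz²) · [1 + (r/z)²]^(−5/2)
r/z = 0.74/5.3 = 0.13962; [1+(r/z)²]^(−5/2) = 0.95288.
Δσ_z = 3×788/(2π×5.3²) × 0.95288 = 13.394 × 0.95288 = 12.76 kPa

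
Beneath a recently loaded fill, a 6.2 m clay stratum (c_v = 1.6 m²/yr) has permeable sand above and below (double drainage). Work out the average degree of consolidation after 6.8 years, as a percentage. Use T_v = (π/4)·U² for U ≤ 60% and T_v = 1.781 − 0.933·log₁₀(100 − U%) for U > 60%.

U ≈ 95 %

Drainage path length: H_d = H/2 = 3.1 m (double drainage).
T_v = c_v·t/H_d² = 1.6×6.8/3.1² = 1.1322.
T_v = 1.1322 corresponds to the U > 60% branch:
U = 1 − 10^((1.781 − T_v)/0.933)/100 = 0.9504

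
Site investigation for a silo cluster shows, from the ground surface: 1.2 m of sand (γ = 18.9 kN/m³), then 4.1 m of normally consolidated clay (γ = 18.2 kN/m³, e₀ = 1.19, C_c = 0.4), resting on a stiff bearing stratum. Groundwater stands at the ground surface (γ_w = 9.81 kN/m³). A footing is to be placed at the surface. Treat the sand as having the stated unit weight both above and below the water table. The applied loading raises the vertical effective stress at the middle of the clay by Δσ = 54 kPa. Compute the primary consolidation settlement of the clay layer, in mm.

Mid-depth of clay below the ground surface: z = 1.2 + 4.1/2 = 3.25 m.
Total vertical stress at mid-clay: σ_v = 18.9×1.2 + 18.2×2.05 = 59.99 kPa.
Pore pressure: u = 9.81×(3.25 − 0) = 31.883 kPa.
Initial effective stress: σ'_0 = σ_v − u = 59.99 − 31.883 = 28.107 kPa.
Final effective stress: σ'_f = σ'_0 + Δσ = 28.107 + 54 = 82.107 kPa.
Normally consolidated clay, so the full stress increment lies on the virgin compression line:
S_c = C_c·H/(1+e₀)·log₁₀(σ'_f/σ'_0) = 0.4×4.1/(1+1.19)×log₁₀(82.107/28.107)
    = 0.74886 × 0.46557 = 0.3486 m

S_c ≈ 349 mm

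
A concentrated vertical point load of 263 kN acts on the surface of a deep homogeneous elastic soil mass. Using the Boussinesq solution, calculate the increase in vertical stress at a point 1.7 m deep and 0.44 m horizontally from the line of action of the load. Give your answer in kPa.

Boussinesq vertical stress below a point load on an elastic half-space:
Δσ_z = 3P/(2πz²) · [1 + (r/z)²]^(−5/2)
r/z = 0.44/1.7 = 0.25882; [1+(r/z)²]^(−5/2) = 0.85035.
Δσ_z = 3×263/(2π×1.7²) × 0.85035 = 43.451 × 0.85035 = 36.95 kPa

Δσ_z ≈ 36.9 kPa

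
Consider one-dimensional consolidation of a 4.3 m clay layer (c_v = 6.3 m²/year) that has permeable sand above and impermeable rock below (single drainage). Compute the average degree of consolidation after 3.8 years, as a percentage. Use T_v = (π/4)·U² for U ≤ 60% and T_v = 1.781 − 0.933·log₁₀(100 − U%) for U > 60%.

Drainage path length: H_d = H = 4.3 m (single drainage).
T_v = c_v·t/H_d² = 6.3×3.8/4.3² = 1.2948.
T_v = 1.2948 corresponds to the U > 60% branch:
U = 1 − 10^((1.781 − T_v)/0.933)/100 = 0.9668

U ≈ 96.7 %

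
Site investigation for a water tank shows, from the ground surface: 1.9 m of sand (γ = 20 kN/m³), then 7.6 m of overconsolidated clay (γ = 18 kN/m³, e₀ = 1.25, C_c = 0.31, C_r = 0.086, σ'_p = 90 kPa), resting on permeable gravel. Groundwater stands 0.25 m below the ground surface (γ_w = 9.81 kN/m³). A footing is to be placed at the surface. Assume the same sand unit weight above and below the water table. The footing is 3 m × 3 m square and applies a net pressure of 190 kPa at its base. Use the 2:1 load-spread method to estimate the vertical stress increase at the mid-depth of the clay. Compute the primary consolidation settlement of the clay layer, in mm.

Mid-depth of clay below the ground surface: z = 1.9 + 7.6/2 = 5.7 m.
Total vertical stress at mid-clay: σ_v = 20×1.9 + 18×3.8 = 106.4 kPa.
Pore pressure: u = 9.81×(5.7 − 0.25) = 53.465 kPa.
Initial effective stress: σ'_0 = σ_v − u = 106.4 − 53.465 = 52.935 kPa.
Stress increase at mid-clay by the 2:1 spreading method:
Δσ = qBL/((B+z)(L+z)) = 190×3×3/((3+5.7)(3+5.7)) = 22.592 kPa
Final effective stress: σ'_f = 52.935 + 22.592 = 75.527 kPa.
σ'_f = 75.527 ≤ σ'_p = 90 kPa, so the clay remains overconsolidated and only the recompression index applies:
S_c = C_r·H/(1+e₀)·log₁₀(σ'_f/σ'_0) = 0.086×7.6/2.25×log₁₀(75.527/52.935)
    = 0.29049 × 0.15436 = 0.04484 m

S_c ≈ 44.8 mm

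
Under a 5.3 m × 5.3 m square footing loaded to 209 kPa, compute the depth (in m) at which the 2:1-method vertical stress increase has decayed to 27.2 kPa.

z ≈ 9.39 m

2:1 spreading — at depth z the loaded area has grown by z in each plan dimension:
qB²/(B+z)² = Δσ_z ⇒ z = B(√(q/Δσ_z) − 1) = 5.3×(√(209/27.2) − 1) = 9.391 m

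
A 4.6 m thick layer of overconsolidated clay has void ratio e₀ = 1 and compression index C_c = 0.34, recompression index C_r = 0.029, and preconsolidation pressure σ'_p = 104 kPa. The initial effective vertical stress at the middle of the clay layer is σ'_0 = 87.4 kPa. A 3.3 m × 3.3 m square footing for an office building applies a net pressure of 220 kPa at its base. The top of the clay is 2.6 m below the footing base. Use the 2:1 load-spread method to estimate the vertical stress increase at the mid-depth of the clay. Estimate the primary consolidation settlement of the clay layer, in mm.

S_c ≈ 62.1 mm

Mid-depth of clay below the footing base: z = 2.6 + 4.6/2 = 4.9 m.
Stress increase at mid-clay by the 2:1 spreading method:
Δσ = qBL/((B+z)(L+z)) = 220×3.3×3.3/((3.3+4.9)(3.3+4.9)) = 35.631 kPa
Final effective stress: σ'_f = 87.4 + 35.631 = 123.03 kPa.
σ'_f = 123.03 > σ'_p = 104 kPa, so the stress path crosses the preconsolidation pressure — recompression up to σ'_p, then virgin compression beyond:
S_c = H/(1+e₀)·[C_r·log₁₀(σ'_p/σ'_0) + C_c·log₁₀(σ'_f/σ'_p)]
    = 4.6/2 × [0.029×log₁₀(104/87.4) + 0.34×log₁₀(123.03/104)]
    = 2.3 × [0.0021901 + 0.024812] = 0.0621 m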